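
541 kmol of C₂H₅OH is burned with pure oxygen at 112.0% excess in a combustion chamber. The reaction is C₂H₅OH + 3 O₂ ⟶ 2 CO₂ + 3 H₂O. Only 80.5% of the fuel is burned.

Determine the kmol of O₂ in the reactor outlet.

Stoichiometric O₂ = 3 × 541 = 1623 kmol; O₂ fed = 1623 × 2.120 = 3441 kmol.
Fuel reacted = 0.805 × 541 → ξ = 435.5 kmol.
Outlet (n = n₀ + ν ξ):
  C₂H₅OH: 541 − 1(435.5) = 105.5
  O₂: 3441 − 3(435.5) = 2134
  CO₂: 0 + 2(435.5) = 871
  H₂O: 0 + 3(435.5) = 1307

2130 kmol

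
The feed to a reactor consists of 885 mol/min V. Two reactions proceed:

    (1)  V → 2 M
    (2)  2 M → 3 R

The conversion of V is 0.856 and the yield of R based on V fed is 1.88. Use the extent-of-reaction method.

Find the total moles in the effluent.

Conversion of V: V consumed = 1ξ₁ = 0.856 × 885 → ξ₁ = 757.6 mol/min.
Yield of R: 3ξ₂ / 885 = 1.88 → ξ₂ = 554.6 mol/min.
Outlet amounts (n = n₀ + Σ ν·ξ):
  V: 885 − 1(757.6) = 127.4
  M: 0 + 2(757.6) − 2(554.6) = 405.9
  R: 0 + 3(554.6) = 1664
Total out = 127.4 + 405.9 + 1664 = 2197 mol/min.

2200 mol/min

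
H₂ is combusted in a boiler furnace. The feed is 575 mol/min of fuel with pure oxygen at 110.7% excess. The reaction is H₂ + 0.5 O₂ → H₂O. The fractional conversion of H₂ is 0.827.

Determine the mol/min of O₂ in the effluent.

368 mol/min

Stoichiometric O₂ = 0.5 × 575 = 287.5 mol/min; O₂ fed = 287.5 × 2.107 = 605.8 mol/min.
Fuel reacted = 0.827 × 575 → ξ = 475.5 mol/min.
Outlet (n = n₀ + ν ξ):
  H₂: 575 − 1(475.5) = 99.48
  O₂: 605.8 − 0.5(475.5) = 368
  H₂O: 0 + 1(475.5) = 475.5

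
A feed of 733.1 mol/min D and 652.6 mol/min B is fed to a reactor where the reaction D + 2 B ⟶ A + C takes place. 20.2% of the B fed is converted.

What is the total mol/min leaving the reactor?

1320 mol/min

B reacted = 0.202 × 652.6 = 131.8 mol/min; ν_B = −2, so ξ = 131.8/2 = 65.91 mol/min.
Outlet amounts (n = n₀ + ν ξ):
  D: 733.1 − 1(65.91) = 667.2
  B: 652.6 − 2(65.91) = 520.8
  A: 0 + 1(65.91) = 65.91
  C: 0 + 1(65.91) = 65.91
Total out = 667.2 + 520.8 + 65.91 + 65.91 = 1320 mol/min.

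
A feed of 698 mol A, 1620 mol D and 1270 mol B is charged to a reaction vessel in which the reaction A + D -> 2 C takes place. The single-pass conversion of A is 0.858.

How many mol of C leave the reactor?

A reacted = 0.858 × 698 = 598.9 mol; ν_A = −1, so ξ = 598.9/1 = 598.9 mol.
Outlet amounts (n = n₀ + ν ξ):
  A: 698 − 1(598.9) = 99.12
  D: 1620 − 1(598.9) = 1021
  C: 0 + 2(598.9) = 1198
  B: 1270 (inert)

1200 mol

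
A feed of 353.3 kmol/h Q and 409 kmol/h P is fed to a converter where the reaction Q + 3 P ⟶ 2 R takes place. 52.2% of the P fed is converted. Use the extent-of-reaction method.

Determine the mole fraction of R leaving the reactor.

0.23

P reacted = 0.522 × 409 = 213.5 kmol/h; ν_P = −3, so ξ = 213.5/3 = 71.17 kmol/h.
Outlet amounts (n = n₀ + ν ξ):
  Q: 353.3 − 1(71.17) = 282.1
  P: 409 − 3(71.17) = 195.5
  R: 0 + 2(71.17) = 142.3
Total out = 620 kmol/h; y_R = 142.3 / 620 = 0.2296.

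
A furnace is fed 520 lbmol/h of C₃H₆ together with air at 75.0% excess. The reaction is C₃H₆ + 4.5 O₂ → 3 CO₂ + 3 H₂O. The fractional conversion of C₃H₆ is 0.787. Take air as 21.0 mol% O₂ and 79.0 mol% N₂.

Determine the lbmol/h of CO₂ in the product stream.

1230 lbmol/h

Stoichiometric O₂ = 4.5 × 520 = 2340 lbmol/h; O₂ fed = 2340 × 1.750 = 4095 lbmol/h.
N₂ fed = 4095 × 79/21 = 15400 lbmol/h.
Fuel reacted = 0.787 × 520 → ξ = 409.2 lbmol/h.
Outlet (n = n₀ + ν ξ):
  C₃H₆: 520 − 1(409.2) = 110.8
  O₂: 4095 − 4.5(409.2) = 2253
  N₂: 15400 (inert)
  CO₂: 0 + 3(409.2) = 1228
  H₂O: 0 + 3(409.2) = 1228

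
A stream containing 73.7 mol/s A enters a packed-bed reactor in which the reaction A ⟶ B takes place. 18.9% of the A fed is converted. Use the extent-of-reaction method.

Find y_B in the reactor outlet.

A reacted = 0.189 × 73.7 = 13.93 mol/s; ν_A = −1, so ξ = 13.93/1 = 13.93 mol/s.
Outlet amounts (n = n₀ + ν ξ):
  A: 73.7 − 1(13.93) = 59.77
  B: 0 + 1(13.93) = 13.93
Total out = 73.7 mol/s; y_B = 13.93 / 73.7 = 0.189.

0.189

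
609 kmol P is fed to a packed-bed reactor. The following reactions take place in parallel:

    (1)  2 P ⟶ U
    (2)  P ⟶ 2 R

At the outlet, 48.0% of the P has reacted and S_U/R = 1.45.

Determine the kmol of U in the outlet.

125 kmol

Conversion of P: P consumed = 0.48 × 609 = 292.3 kmol = 2ξ₁ + 1ξ₂.
Selectivity: 1ξ₁ / (2ξ₂) = 1.45 → ξ₁ = 2.9 ξ₂.
Substitute: (2·2.9 + 1) ξ₂ = 292.3 → ξ₂ = 42.99 kmol, ξ₁ = 124.7 kmol.
Outlet amounts (n = n₀ + Σ ν·ξ):
  P: 609 − 2(124.7) − 1(42.99) = 316.7
  U: 0 + 1(124.7) = 124.7
  R: 0 + 2(42.99) = 85.98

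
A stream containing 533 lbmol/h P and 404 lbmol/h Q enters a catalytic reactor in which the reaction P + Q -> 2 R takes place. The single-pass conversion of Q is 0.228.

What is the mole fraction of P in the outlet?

0.471

Q reacted = 0.228 × 404 = 92.11 lbmol/h; ν_Q = −1, so ξ = 92.11/1 = 92.11 lbmol/h.
Outlet amounts (n = n₀ + ν ξ):
  P: 533 − 1(92.11) = 440.9
  Q: 404 − 1(92.11) = 311.9
  R: 0 + 2(92.11) = 184.2
Total out = 937 lbmol/h; y_P = 440.9 / 937 = 0.4705.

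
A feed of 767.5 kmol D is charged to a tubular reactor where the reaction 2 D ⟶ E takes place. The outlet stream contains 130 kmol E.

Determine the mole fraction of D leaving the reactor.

For E: n = n₀ + 1ξ → 130 = 0 + 1ξ, giving ξ = 130 kmol.
Outlet amounts (n = n₀ + ν ξ):
  D: 767.5 − 2(130) = 507.5
  E: 0 + 1(130) = 130
Total out = 637.5 kmol; y_D = 507.5 / 637.5 = 0.7961.

0.796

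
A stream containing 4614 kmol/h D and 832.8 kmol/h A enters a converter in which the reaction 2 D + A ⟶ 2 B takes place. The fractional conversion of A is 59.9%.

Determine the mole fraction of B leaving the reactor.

A reacted = 0.599 × 832.8 = 498.8 kmol/h; ν_A = −1, so ξ = 498.8/1 = 498.8 kmol/h.
Outlet amounts (n = n₀ + ν ξ):
  D: 4614 − 2(498.8) = 3616
  A: 832.8 − 1(498.8) = 334
  B: 0 + 2(498.8) = 997.7
Total out = 4948 kmol/h; y_B = 997.7 / 4948 = 0.2016.

0.202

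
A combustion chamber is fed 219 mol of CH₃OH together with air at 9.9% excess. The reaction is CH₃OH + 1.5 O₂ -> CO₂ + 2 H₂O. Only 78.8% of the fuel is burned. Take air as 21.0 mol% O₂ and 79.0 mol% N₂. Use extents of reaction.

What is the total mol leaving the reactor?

2020 mol

Stoichiometric O₂ = 1.5 × 219 = 328.5 mol; O₂ fed = 328.5 × 1.099 = 361 mol.
N₂ fed = 361 × 79/21 = 1358 mol.
Fuel reacted = 0.788 × 219 → ξ = 172.6 mol.
Outlet (n = n₀ + ν ξ):
  CH₃OH: 219 − 1(172.6) = 46.43
  O₂: 361 − 1.5(172.6) = 102.2
  N₂: 1358 (inert)
  CO₂: 0 + 1(172.6) = 172.6
  H₂O: 0 + 2(172.6) = 345.1
Total out = 46.43 + 102.2 + 1358 + 172.6 + 345.1 = 2024 mol.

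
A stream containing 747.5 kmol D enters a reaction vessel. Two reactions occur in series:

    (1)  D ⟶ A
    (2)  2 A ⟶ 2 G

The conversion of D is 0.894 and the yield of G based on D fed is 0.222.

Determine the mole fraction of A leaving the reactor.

Conversion of D: D consumed = 1ξ₁ = 0.894 × 747.5 → ξ₁ = 668.3 kmol.
Yield of G: 2ξ₂ / 747.5 = 0.222 → ξ₂ = 82.97 kmol.
Outlet amounts (n = n₀ + Σ ν·ξ):
  D: 747.5 − 1(668.3) = 79.24
  A: 0 + 1(668.3) − 2(82.97) = 502.3
  G: 0 + 2(82.97) = 165.9
Total out = 747.5 kmol; y_A = 502.3 / 747.5 = 0.672.

0.672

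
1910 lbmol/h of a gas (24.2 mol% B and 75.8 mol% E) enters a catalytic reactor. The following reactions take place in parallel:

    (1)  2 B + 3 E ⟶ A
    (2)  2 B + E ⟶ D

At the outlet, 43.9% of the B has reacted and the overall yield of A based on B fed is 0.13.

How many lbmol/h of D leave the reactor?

Yield of A: 1ξ₁ / 462.2 = 0.13 → ξ₁ = 60.09 lbmol/h.
Conversion of B: 2ξ₁ + 2ξ₂ = 0.439 × 462.2 = 202.9 → ξ₂ = 41.37 lbmol/h.
Outlet amounts (n = n₀ + Σ ν·ξ):
  B: 462.2 − 2(60.09) − 2(41.37) = 259.3
  E: 1448 − 3(60.09) − 1(41.37) = 1226
  A: 0 + 1(60.09) = 60.09
  D: 0 + 1(41.37) = 41.37

41.4 lbmol/h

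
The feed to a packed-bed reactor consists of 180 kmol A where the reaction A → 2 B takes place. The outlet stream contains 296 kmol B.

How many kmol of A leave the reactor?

32 kmol

For B: n = n₀ + 2ξ → 296 = 0 + 2ξ, giving ξ = 148 kmol.
Outlet amounts (n = n₀ + ν ξ):
  A: 180 − 1(148) = 32
  B: 0 + 2(148) = 296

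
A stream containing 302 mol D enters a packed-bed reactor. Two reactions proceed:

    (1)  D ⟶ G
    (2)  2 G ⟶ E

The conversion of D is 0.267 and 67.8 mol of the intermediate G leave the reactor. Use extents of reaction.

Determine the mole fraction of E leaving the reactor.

0.0217

Conversion of D: D consumed = 1ξ₁ = 0.267 × 302 → ξ₁ = 80.63 mol.
G balance: n_G = 0 + 1ξ₁ − 2ξ₂ = 67.8 → ξ₂ = (1·80.63 − 67.8)/2 = 6.417 mol.
Outlet amounts (n = n₀ + Σ ν·ξ):
  D: 302 − 1(80.63) = 221.4
  G: 0 + 1(80.63) − 2(6.417) = 67.8
  E: 0 + 1(6.417) = 6.417
Total out = 295.6 mol; y_E = 6.417 / 295.6 = 0.02171.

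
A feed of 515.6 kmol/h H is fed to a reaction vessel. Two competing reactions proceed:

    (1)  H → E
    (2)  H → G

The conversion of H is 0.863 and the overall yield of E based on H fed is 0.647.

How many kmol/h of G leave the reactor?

Yield of E: 1ξ₁ / 515.6 = 0.647 → ξ₁ = 333.6 kmol/h.
Conversion of H: 1ξ₁ + 1ξ₂ = 0.863 × 515.6 = 445 → ξ₂ = 111.4 kmol/h.
Outlet amounts (n = n₀ + Σ ν·ξ):
  H: 515.6 − 1(333.6) − 1(111.4) = 70.64
  E: 0 + 1(333.6) = 333.6
  G: 0 + 1(111.4) = 111.4

111 kmol/h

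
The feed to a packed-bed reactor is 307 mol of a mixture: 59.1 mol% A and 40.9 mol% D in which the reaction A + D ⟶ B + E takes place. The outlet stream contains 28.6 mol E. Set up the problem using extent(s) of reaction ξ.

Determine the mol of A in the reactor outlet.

153 mol

For E: n = n₀ + 1ξ → 28.6 = 0 + 1ξ, giving ξ = 28.6 mol.
Outlet amounts (n = n₀ + ν ξ):
  A: 181.4 − 1(28.6) = 152.8
  D: 125.6 − 1(28.6) = 96.96
  B: 0 + 1(28.6) = 28.6
  E: 0 + 1(28.6) = 28.6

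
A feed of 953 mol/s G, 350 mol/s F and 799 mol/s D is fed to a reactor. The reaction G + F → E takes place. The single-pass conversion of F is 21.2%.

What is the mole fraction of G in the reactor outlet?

F reacted = 0.212 × 350 = 74.2 mol/s; ν_F = −1, so ξ = 74.2/1 = 74.2 mol/s.
Outlet amounts (n = n₀ + ν ξ):
  G: 953 − 1(74.2) = 878.8
  F: 350 − 1(74.2) = 275.8
  E: 0 + 1(74.2) = 74.2
  D: 799 (inert)
Total out = 2028 mol/s; y_G = 878.8 / 2028 = 0.4334.

0.433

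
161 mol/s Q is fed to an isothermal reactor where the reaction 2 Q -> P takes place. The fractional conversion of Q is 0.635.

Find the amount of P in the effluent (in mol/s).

51.1 mol/s

Q reacted = 0.635 × 161 = 102.2 mol/s; ν_Q = −2, so ξ = 102.2/2 = 51.12 mol/s.
Outlet amounts (n = n₀ + ν ξ):
  Q: 161 − 2(51.12) = 58.77
  P: 0 + 1(51.12) = 51.12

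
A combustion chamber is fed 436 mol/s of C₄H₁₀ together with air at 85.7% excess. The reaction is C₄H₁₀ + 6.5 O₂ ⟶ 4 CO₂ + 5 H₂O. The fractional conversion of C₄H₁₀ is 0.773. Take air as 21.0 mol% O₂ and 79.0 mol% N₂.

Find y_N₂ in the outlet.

Stoichiometric O₂ = 6.5 × 436 = 2834 mol/s; O₂ fed = 2834 × 1.857 = 5263 mol/s.
N₂ fed = 5263 × 79/21 = 19800 mol/s.
Fuel reacted = 0.773 × 436 → ξ = 337 mol/s.
Outlet (n = n₀ + ν ξ):
  C₄H₁₀: 436 − 1(337) = 98.97
  O₂: 5263 − 6.5(337) = 3072
  N₂: 19800 (inert)
  CO₂: 0 + 4(337) = 1348
  H₂O: 0 + 5(337) = 1685
Total out = 26000 mol/s; y_N₂ = 19800 / 26000 = 0.7614.

0.761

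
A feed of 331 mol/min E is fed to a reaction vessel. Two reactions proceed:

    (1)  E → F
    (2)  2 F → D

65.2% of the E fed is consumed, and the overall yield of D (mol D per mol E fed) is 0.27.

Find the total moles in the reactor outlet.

Conversion of E: E consumed = 1ξ₁ = 0.652 × 331 → ξ₁ = 215.8 mol/min.
Yield of D: 1ξ₂ / 331 = 0.27 → ξ₂ = 89.37 mol/min.
Outlet amounts (n = n₀ + Σ ν·ξ):
  E: 331 − 1(215.8) = 115.2
  F: 0 + 1(215.8) − 2(89.37) = 37.07
  D: 0 + 1(89.37) = 89.37
Total out = 115.2 + 37.07 + 89.37 = 241.6 mol/min.

242 mol/min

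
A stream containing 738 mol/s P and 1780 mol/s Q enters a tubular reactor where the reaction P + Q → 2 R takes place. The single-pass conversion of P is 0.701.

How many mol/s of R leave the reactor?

1030 mol/s

P reacted = 0.701 × 738 = 517.3 mol/s; ν_P = −1, so ξ = 517.3/1 = 517.3 mol/s.
Outlet amounts (n = n₀ + ν ξ):
  P: 738 − 1(517.3) = 220.7
  Q: 1780 − 1(517.3) = 1263
  R: 0 + 2(517.3) = 1035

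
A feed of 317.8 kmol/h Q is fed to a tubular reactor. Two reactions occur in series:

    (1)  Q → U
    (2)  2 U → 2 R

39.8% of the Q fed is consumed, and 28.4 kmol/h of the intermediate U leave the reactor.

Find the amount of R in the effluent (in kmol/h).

Conversion of Q: Q consumed = 1ξ₁ = 0.398 × 317.8 → ξ₁ = 126.5 kmol/h.
U balance: n_U = 0 + 1ξ₁ − 2ξ₂ = 28.4 → ξ₂ = (1·126.5 − 28.4)/2 = 49.04 kmol/h.
Outlet amounts (n = n₀ + Σ ν·ξ):
  Q: 317.8 − 1(126.5) = 191.3
  U: 0 + 1(126.5) − 2(49.04) = 28.4
  R: 0 + 2(49.04) = 98.08

98.1 kmol/h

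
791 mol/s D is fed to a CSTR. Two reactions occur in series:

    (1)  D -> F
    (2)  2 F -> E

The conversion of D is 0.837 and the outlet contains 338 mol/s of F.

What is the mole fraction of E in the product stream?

Conversion of D: D consumed = 1ξ₁ = 0.837 × 791 → ξ₁ = 662.1 mol/s.
F balance: n_F = 0 + 1ξ₁ − 2ξ₂ = 338 → ξ₂ = (1·662.1 − 338)/2 = 162 mol/s.
Outlet amounts (n = n₀ + Σ ν·ξ):
  D: 791 − 1(662.1) = 128.9
  F: 0 + 1(662.1) − 2(162) = 338
  E: 0 + 1(162) = 162
Total out = 629 mol/s; y_E = 162 / 629 = 0.2576.

0.258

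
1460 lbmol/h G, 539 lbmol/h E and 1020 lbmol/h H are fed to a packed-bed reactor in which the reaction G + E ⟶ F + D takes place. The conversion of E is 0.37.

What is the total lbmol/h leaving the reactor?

E reacted = 0.37 × 539 = 199.4 lbmol/h; ν_E = −1, so ξ = 199.4/1 = 199.4 lbmol/h.
Outlet amounts (n = n₀ + ν ξ):
  G: 1460 − 1(199.4) = 1261
  E: 539 − 1(199.4) = 339.6
  F: 0 + 1(199.4) = 199.4
  D: 0 + 1(199.4) = 199.4
  H: 1020 (inert)
Total out = 1261 + 339.6 + 199.4 + 199.4 + 1020 = 3019 lbmol/h.

3020 lbmol/h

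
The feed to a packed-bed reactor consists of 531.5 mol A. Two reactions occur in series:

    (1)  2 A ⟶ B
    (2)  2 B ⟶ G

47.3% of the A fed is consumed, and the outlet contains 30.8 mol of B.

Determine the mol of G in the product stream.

47.4 mol

Conversion of A: A consumed = 2ξ₁ = 0.473 × 531.5 → ξ₁ = 125.7 mol.
B balance: n_B = 0 + 1ξ₁ − 2ξ₂ = 30.8 → ξ₂ = (1·125.7 − 30.8)/2 = 47.45 mol.
Outlet amounts (n = n₀ + Σ ν·ξ):
  A: 531.5 − 2(125.7) = 280.1
  B: 0 + 1(125.7) − 2(47.45) = 30.8
  G: 0 + 1(47.45) = 47.45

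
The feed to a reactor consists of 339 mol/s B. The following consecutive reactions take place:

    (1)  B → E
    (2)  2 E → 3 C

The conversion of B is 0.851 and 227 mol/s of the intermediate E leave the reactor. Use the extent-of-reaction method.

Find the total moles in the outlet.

Conversion of B: B consumed = 1ξ₁ = 0.851 × 339 → ξ₁ = 288.5 mol/s.
E balance: n_E = 0 + 1ξ₁ − 2ξ₂ = 227 → ξ₂ = (1·288.5 − 227)/2 = 30.74 mol/s.
Outlet amounts (n = n₀ + Σ ν·ξ):
  B: 339 − 1(288.5) = 50.51
  E: 0 + 1(288.5) − 2(30.74) = 227
  C: 0 + 3(30.74) = 92.23
Total out = 50.51 + 227 + 92.23 = 369.7 mol/s.

370 mol/s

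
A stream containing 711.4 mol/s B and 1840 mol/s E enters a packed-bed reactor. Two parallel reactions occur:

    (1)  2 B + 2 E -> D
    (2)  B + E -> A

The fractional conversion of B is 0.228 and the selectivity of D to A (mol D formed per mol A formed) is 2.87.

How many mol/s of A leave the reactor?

24.1 mol/s

Conversion of B: B consumed = 0.228 × 711.4 = 162.2 mol/s = 2ξ₁ + 1ξ₂.
Selectivity: 1ξ₁ / (1ξ₂) = 2.87 → ξ₁ = 2.87 ξ₂.
Substitute: (2·2.87 + 1) ξ₂ = 162.2 → ξ₂ = 24.07 mol/s, ξ₁ = 69.07 mol/s.
Outlet amounts (n = n₀ + Σ ν·ξ):
  B: 711.4 − 2(69.07) − 1(24.07) = 549.2
  E: 1840 − 2(69.07) − 1(24.07) = 1678
  D: 0 + 1(69.07) = 69.07
  A: 0 + 1(24.07) = 24.07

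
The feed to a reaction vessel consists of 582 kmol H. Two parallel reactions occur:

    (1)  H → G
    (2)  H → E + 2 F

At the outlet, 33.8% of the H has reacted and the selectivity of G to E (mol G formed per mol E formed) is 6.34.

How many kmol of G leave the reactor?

170 kmol

Conversion of H: H consumed = 0.338 × 582 = 196.7 kmol = 1ξ₁ + 1ξ₂.
Selectivity: 1ξ₁ / (1ξ₂) = 6.34 → ξ₁ = 6.34 ξ₂.
Substitute: (1·6.34 + 1) ξ₂ = 196.7 → ξ₂ = 26.8 kmol, ξ₁ = 169.9 kmol.
Outlet amounts (n = n₀ + Σ ν·ξ):
  H: 582 − 1(169.9) − 1(26.8) = 385.3
  G: 0 + 1(169.9) = 169.9
  E: 0 + 1(26.8) = 26.8
  F: 0 + 2(26.8) = 53.6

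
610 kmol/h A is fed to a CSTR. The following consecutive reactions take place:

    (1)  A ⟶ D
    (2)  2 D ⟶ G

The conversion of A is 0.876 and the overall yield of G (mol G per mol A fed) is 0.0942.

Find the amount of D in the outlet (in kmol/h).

419 kmol/h

Conversion of A: A consumed = 1ξ₁ = 0.876 × 610 → ξ₁ = 534.4 kmol/h.
Yield of G: 1ξ₂ / 610 = 0.0942 → ξ₂ = 57.46 kmol/h.
Outlet amounts (n = n₀ + Σ ν·ξ):
  A: 610 − 1(534.4) = 75.64
  D: 0 + 1(534.4) − 2(57.46) = 419.4
  G: 0 + 1(57.46) = 57.46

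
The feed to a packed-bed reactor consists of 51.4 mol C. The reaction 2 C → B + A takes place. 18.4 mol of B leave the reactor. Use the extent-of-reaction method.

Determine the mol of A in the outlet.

18.4 mol

For B: n = n₀ + 1ξ → 18.4 = 0 + 1ξ, giving ξ = 18.4 mol.
Outlet amounts (n = n₀ + ν ξ):
  C: 51.4 − 2(18.4) = 14.6
  B: 0 + 1(18.4) = 18.4
  A: 0 + 1(18.4) = 18.4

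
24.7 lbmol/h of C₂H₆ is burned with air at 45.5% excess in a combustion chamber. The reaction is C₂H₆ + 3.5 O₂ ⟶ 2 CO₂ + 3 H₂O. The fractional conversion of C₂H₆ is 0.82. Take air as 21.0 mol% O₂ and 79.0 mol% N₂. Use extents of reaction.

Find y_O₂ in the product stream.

Stoichiometric O₂ = 3.5 × 24.7 = 86.45 lbmol/h; O₂ fed = 86.45 × 1.455 = 125.8 lbmol/h.
N₂ fed = 125.8 × 79/21 = 473.2 lbmol/h.
Fuel reacted = 0.82 × 24.7 → ξ = 20.25 lbmol/h.
Outlet (n = n₀ + ν ξ):
  C₂H₆: 24.7 − 1(20.25) = 4.446
  O₂: 125.8 − 3.5(20.25) = 54.9
  N₂: 473.2 (inert)
  CO₂: 0 + 2(20.25) = 40.51
  H₂O: 0 + 3(20.25) = 60.76
Total out = 633.8 lbmol/h; y_O₂ = 54.9 / 633.8 = 0.08661.

0.0866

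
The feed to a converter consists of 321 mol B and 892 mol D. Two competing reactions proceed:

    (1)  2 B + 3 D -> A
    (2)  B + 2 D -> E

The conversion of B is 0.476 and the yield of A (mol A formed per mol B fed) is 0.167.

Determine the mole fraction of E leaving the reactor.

Yield of A: 1ξ₁ / 321 = 0.167 → ξ₁ = 53.61 mol.
Conversion of B: 2ξ₁ + 1ξ₂ = 0.476 × 321 = 152.8 → ξ₂ = 45.58 mol.
Outlet amounts (n = n₀ + Σ ν·ξ):
  B: 321 − 2(53.61) − 1(45.58) = 168.2
  D: 892 − 3(53.61) − 2(45.58) = 640
  A: 0 + 1(53.61) = 53.61
  E: 0 + 1(45.58) = 45.58
Total out = 907.4 mol; y_E = 45.58 / 907.4 = 0.05023.

0.0502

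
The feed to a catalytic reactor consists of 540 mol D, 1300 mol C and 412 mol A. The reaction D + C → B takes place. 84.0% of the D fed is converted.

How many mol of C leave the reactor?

846 mol

D reacted = 0.84 × 540 = 453.6 mol; ν_D = −1, so ξ = 453.6/1 = 453.6 mol.
Outlet amounts (n = n₀ + ν ξ):
  D: 540 − 1(453.6) = 86.4
  C: 1300 − 1(453.6) = 846.4
  B: 0 + 1(453.6) = 453.6
  A: 412 (inert)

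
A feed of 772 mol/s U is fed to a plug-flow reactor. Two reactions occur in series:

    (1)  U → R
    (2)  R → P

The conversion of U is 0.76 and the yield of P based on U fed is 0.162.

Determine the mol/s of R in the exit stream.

Conversion of U: U consumed = 1ξ₁ = 0.76 × 772 → ξ₁ = 586.7 mol/s.
Yield of P: 1ξ₂ / 772 = 0.162 → ξ₂ = 125.1 mol/s.
Outlet amounts (n = n₀ + Σ ν·ξ):
  U: 772 − 1(586.7) = 185.3
  R: 0 + 1(586.7) − 1(125.1) = 461.7
  P: 0 + 1(125.1) = 125.1

462 mol/s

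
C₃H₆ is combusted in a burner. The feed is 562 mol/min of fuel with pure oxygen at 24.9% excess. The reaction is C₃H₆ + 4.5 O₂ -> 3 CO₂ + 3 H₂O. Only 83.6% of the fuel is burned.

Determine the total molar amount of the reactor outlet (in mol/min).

3960 mol/min

Stoichiometric O₂ = 4.5 × 562 = 2529 mol/min; O₂ fed = 2529 × 1.249 = 3159 mol/min.
Fuel reacted = 0.836 × 562 → ξ = 469.8 mol/min.
Outlet (n = n₀ + ν ξ):
  C₃H₆: 562 − 1(469.8) = 92.17
  O₂: 3159 − 4.5(469.8) = 1044
  CO₂: 0 + 3(469.8) = 1409
  H₂O: 0 + 3(469.8) = 1409
Total out = 92.17 + 1044 + 1409 + 1409 = 3956 mol/min.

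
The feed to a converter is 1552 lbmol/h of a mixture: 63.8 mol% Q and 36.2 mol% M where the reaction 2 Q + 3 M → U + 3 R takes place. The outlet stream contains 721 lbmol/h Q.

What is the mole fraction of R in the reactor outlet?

0.285

For Q: n = n₀ − 2ξ → 721 = 990.2 − 2ξ, giving ξ = 134.6 lbmol/h.
Outlet amounts (n = n₀ + ν ξ):
  Q: 990.2 − 2(134.6) = 721
  M: 561.8 − 3(134.6) = 158.1
  U: 0 + 1(134.6) = 134.6
  R: 0 + 3(134.6) = 403.8
Total out = 1417 lbmol/h; y_R = 403.8 / 1417 = 0.2849.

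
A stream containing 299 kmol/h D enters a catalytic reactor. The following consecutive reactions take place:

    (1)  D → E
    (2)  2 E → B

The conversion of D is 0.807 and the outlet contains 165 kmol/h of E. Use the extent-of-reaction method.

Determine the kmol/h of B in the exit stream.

38.1 kmol/h

Conversion of D: D consumed = 1ξ₁ = 0.807 × 299 → ξ₁ = 241.3 kmol/h.
E balance: n_E = 0 + 1ξ₁ − 2ξ₂ = 165 → ξ₂ = (1·241.3 − 165)/2 = 38.15 kmol/h.
Outlet amounts (n = n₀ + Σ ν·ξ):
  D: 299 − 1(241.3) = 57.71
  E: 0 + 1(241.3) − 2(38.15) = 165
  B: 0 + 1(38.15) = 38.15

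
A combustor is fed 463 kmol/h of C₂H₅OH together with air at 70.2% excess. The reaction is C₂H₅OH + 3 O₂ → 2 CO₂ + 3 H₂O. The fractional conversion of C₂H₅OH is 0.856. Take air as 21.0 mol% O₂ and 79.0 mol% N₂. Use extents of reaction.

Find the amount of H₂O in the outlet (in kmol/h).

Stoichiometric O₂ = 3 × 463 = 1389 kmol/h; O₂ fed = 1389 × 1.702 = 2364 kmol/h.
N₂ fed = 2364 × 79/21 = 8893 kmol/h.
Fuel reacted = 0.856 × 463 → ξ = 396.3 kmol/h.
Outlet (n = n₀ + ν ξ):
  C₂H₅OH: 463 − 1(396.3) = 66.67
  O₂: 2364 − 3(396.3) = 1175
  N₂: 8893 (inert)
  CO₂: 0 + 2(396.3) = 792.7
  H₂O: 0 + 3(396.3) = 1189

1190 kmol/h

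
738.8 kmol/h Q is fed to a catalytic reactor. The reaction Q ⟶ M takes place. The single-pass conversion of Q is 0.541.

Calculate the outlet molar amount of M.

400 kmol/h

Q reacted = 0.541 × 738.8 = 399.7 kmol/h; ν_Q = −1, so ξ = 399.7/1 = 399.7 kmol/h.
Outlet amounts (n = n₀ + ν ξ):
  Q: 738.8 − 1(399.7) = 339.1
  M: 0 + 1(399.7) = 399.7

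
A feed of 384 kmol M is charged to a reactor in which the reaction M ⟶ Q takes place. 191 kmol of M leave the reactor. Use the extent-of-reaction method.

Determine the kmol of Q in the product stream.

193 kmol

For M: n = n₀ − 1ξ → 191 = 384 − 1ξ, giving ξ = 193 kmol.
Outlet amounts (n = n₀ + ν ξ):
  M: 384 − 1(193) = 191
  Q: 0 + 1(193) = 193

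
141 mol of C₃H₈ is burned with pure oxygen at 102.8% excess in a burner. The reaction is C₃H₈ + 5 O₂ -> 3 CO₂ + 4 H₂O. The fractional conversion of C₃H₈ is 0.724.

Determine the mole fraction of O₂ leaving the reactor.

0.55

Stoichiometric O₂ = 5 × 141 = 705 mol; O₂ fed = 705 × 2.028 = 1430 mol.
Fuel reacted = 0.724 × 141 → ξ = 102.1 mol.
Outlet (n = n₀ + ν ξ):
  C₃H₈: 141 − 1(102.1) = 38.92
  O₂: 1430 − 5(102.1) = 919.3
  CO₂: 0 + 3(102.1) = 306.3
  H₂O: 0 + 4(102.1) = 408.3
Total out = 1673 mol; y_O₂ = 919.3 / 1673 = 0.5496.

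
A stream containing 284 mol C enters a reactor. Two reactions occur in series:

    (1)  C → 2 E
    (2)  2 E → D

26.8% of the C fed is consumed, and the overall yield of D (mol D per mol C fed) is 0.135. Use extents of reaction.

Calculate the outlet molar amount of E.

Conversion of C: C consumed = 1ξ₁ = 0.268 × 284 → ξ₁ = 76.11 mol.
Yield of D: 1ξ₂ / 284 = 0.135 → ξ₂ = 38.34 mol.
Outlet amounts (n = n₀ + Σ ν·ξ):
  C: 284 − 1(76.11) = 207.9
  E: 0 + 2(76.11) − 2(38.34) = 75.54
  D: 0 + 1(38.34) = 38.34

75.5 mol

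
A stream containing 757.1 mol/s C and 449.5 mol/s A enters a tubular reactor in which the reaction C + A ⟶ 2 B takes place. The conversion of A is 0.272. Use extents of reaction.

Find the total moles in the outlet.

A reacted = 0.272 × 449.5 = 122.3 mol/s; ν_A = −1, so ξ = 122.3/1 = 122.3 mol/s.
Outlet amounts (n = n₀ + ν ξ):
  C: 757.1 − 1(122.3) = 634.8
  A: 449.5 − 1(122.3) = 327.2
  B: 0 + 2(122.3) = 244.5
Total out = 634.8 + 327.2 + 244.5 = 1207 mol/s.

1210 mol/s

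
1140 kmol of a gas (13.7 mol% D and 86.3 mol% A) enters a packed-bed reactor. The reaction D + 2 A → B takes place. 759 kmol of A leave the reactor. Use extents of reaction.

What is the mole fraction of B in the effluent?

0.123

For A: n = n₀ − 2ξ → 759 = 983.8 − 2ξ, giving ξ = 112.4 kmol.
Outlet amounts (n = n₀ + ν ξ):
  D: 156.2 − 1(112.4) = 43.77
  A: 983.8 − 2(112.4) = 759
  B: 0 + 1(112.4) = 112.4
Total out = 915.2 kmol; y_B = 112.4 / 915.2 = 0.1228.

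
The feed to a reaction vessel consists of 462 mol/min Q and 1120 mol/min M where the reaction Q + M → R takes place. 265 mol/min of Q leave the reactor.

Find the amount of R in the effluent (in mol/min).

For Q: n = n₀ − 1ξ → 265 = 462 − 1ξ, giving ξ = 197 mol/min.
Outlet amounts (n = n₀ + ν ξ):
  Q: 462 − 1(197) = 265
  M: 1120 − 1(197) = 923
  R: 0 + 1(197) = 197

197 mol/min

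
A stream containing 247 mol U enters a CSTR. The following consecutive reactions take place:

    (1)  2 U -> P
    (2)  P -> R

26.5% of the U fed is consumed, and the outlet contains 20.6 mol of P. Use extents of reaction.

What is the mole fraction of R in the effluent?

0.0566

Conversion of U: U consumed = 2ξ₁ = 0.265 × 247 → ξ₁ = 32.73 mol.
P balance: n_P = 0 + 1ξ₁ − 1ξ₂ = 20.6 → ξ₂ = (1·32.73 − 20.6)/1 = 12.13 mol.
Outlet amounts (n = n₀ + Σ ν·ξ):
  U: 247 − 2(32.73) = 181.5
  P: 0 + 1(32.73) − 1(12.13) = 20.6
  R: 0 + 1(12.13) = 12.13
Total out = 214.3 mol; y_R = 12.13 / 214.3 = 0.0566.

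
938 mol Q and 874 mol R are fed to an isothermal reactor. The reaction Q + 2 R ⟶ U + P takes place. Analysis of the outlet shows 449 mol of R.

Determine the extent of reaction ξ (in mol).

ξ = 212 mol

For R: n = n₀ − 2ξ → 449 = 874 − 2ξ, giving ξ = 212.5 mol.
Outlet amounts (n = n₀ + ν ξ):
  Q: 938 − 1(212.5) = 725.5
  R: 874 − 2(212.5) = 449
  U: 0 + 1(212.5) = 212.5
  P: 0 + 1(212.5) = 212.5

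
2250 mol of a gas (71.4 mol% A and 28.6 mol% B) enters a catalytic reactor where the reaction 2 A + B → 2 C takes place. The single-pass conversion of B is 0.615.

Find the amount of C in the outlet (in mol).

B reacted = 0.615 × 643.5 = 395.8 mol; ν_B = −1, so ξ = 395.8/1 = 395.8 mol.
Outlet amounts (n = n₀ + ν ξ):
  A: 1606 − 2(395.8) = 815
  B: 643.5 − 1(395.8) = 247.7
  C: 0 + 2(395.8) = 791.5

792 mol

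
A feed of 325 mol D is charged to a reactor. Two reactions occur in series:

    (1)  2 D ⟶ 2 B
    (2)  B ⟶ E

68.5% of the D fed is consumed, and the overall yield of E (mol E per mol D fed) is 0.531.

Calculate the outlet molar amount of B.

Conversion of D: D consumed = 2ξ₁ = 0.685 × 325 → ξ₁ = 111.3 mol.
Yield of E: 1ξ₂ / 325 = 0.531 → ξ₂ = 172.6 mol.
Outlet amounts (n = n₀ + Σ ν·ξ):
  D: 325 − 2(111.3) = 102.4
  B: 0 + 2(111.3) − 1(172.6) = 50.05
  E: 0 + 1(172.6) = 172.6

50.1 mol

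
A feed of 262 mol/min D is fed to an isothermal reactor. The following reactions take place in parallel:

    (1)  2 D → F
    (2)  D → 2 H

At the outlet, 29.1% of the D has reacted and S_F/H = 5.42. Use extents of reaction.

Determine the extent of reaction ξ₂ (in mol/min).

Conversion of D: D consumed = 0.291 × 262 = 76.24 mol/min = 2ξ₁ + 1ξ₂.
Selectivity: 1ξ₁ / (2ξ₂) = 5.42 → ξ₁ = 10.84 ξ₂.
Substitute: (2·10.84 + 1) ξ₂ = 76.24 → ξ₂ = 3.362 mol/min, ξ₁ = 36.44 mol/min.
Outlet amounts (n = n₀ + Σ ν·ξ):
  D: 262 − 2(36.44) − 1(3.362) = 185.8
  F: 0 + 1(36.44) = 36.44
  H: 0 + 2(3.362) = 6.723

ξ₂ = 3.36 mol/min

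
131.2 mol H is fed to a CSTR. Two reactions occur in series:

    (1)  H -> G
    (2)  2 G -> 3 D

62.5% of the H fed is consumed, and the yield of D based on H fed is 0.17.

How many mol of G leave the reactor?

67.1 mol

Conversion of H: H consumed = 1ξ₁ = 0.625 × 131.2 → ξ₁ = 82 mol.
Yield of D: 3ξ₂ / 131.2 = 0.17 → ξ₂ = 7.435 mol.
Outlet amounts (n = n₀ + Σ ν·ξ):
  H: 131.2 − 1(82) = 49.2
  G: 0 + 1(82) − 2(7.435) = 67.13
  D: 0 + 3(7.435) = 22.3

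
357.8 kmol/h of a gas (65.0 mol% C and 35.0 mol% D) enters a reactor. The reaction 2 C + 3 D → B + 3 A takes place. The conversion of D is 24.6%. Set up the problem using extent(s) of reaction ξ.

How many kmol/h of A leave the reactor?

D reacted = 0.246 × 125.2 = 30.81 kmol/h; ν_D = −3, so ξ = 30.81/3 = 10.27 kmol/h.
Outlet amounts (n = n₀ + ν ξ):
  C: 232.6 − 2(10.27) = 212
  D: 125.2 − 3(10.27) = 94.42
  B: 0 + 1(10.27) = 10.27
  A: 0 + 3(10.27) = 30.81

30.8 kmol/h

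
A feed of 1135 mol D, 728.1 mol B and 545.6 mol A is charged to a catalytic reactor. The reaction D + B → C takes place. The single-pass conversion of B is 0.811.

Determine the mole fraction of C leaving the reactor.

0.325

B reacted = 0.811 × 728.1 = 590.5 mol; ν_B = −1, so ξ = 590.5/1 = 590.5 mol.
Outlet amounts (n = n₀ + ν ξ):
  D: 1135 − 1(590.5) = 544.5
  B: 728.1 − 1(590.5) = 137.6
  C: 0 + 1(590.5) = 590.5
  A: 545.6 (inert)
Total out = 1818 mol; y_C = 590.5 / 1818 = 0.3248.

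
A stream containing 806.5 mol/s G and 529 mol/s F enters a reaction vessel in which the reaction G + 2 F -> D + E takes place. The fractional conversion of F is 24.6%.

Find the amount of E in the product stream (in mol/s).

F reacted = 0.246 × 529 = 130.1 mol/s; ν_F = −2, so ξ = 130.1/2 = 65.07 mol/s.
Outlet amounts (n = n₀ + ν ξ):
  G: 806.5 − 1(65.07) = 741.4
  F: 529 − 2(65.07) = 398.9
  D: 0 + 1(65.07) = 65.07
  E: 0 + 1(65.07) = 65.07

65.1 mol/s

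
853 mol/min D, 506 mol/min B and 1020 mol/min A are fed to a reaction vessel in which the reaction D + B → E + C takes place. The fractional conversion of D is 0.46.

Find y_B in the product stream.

0.0478

D reacted = 0.46 × 853 = 392.4 mol/min; ν_D = −1, so ξ = 392.4/1 = 392.4 mol/min.
Outlet amounts (n = n₀ + ν ξ):
  D: 853 − 1(392.4) = 460.6
  B: 506 − 1(392.4) = 113.6
  E: 0 + 1(392.4) = 392.4
  C: 0 + 1(392.4) = 392.4
  A: 1020 (inert)
Total out = 2379 mol/min; y_B = 113.6 / 2379 = 0.04776.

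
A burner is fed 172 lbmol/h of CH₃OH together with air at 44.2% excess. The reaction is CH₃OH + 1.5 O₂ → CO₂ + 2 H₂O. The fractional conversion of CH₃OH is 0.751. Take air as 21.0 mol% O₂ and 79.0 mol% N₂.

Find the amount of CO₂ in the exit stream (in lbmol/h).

129 lbmol/h

Stoichiometric O₂ = 1.5 × 172 = 258 lbmol/h; O₂ fed = 258 × 1.442 = 372 lbmol/h.
N₂ fed = 372 × 79/21 = 1400 lbmol/h.
Fuel reacted = 0.751 × 172 → ξ = 129.2 lbmol/h.
Outlet (n = n₀ + ν ξ):
  CH₃OH: 172 − 1(129.2) = 42.83
  O₂: 372 − 1.5(129.2) = 178.3
  N₂: 1400 (inert)
  CO₂: 0 + 1(129.2) = 129.2
  H₂O: 0 + 2(129.2) = 258.3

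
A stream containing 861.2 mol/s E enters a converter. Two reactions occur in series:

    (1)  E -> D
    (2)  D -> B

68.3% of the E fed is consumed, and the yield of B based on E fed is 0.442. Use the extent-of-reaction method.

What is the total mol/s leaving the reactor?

Conversion of E: E consumed = 1ξ₁ = 0.683 × 861.2 → ξ₁ = 588.2 mol/s.
Yield of B: 1ξ₂ / 861.2 = 0.442 → ξ₂ = 380.7 mol/s.
Outlet amounts (n = n₀ + Σ ν·ξ):
  E: 861.2 − 1(588.2) = 273
  D: 0 + 1(588.2) − 1(380.7) = 207.5
  B: 0 + 1(380.7) = 380.7
Total out = 273 + 207.5 + 380.7 = 861.2 mol/s.

861 mol/s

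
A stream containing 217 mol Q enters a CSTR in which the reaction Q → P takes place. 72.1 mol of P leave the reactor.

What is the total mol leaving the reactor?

217 mol

For P: n = n₀ + 1ξ → 72.1 = 0 + 1ξ, giving ξ = 72.1 mol.
Outlet amounts (n = n₀ + ν ξ):
  Q: 217 − 1(72.1) = 144.9
  P: 0 + 1(72.1) = 72.1
Total out = 144.9 + 72.1 = 217 mol.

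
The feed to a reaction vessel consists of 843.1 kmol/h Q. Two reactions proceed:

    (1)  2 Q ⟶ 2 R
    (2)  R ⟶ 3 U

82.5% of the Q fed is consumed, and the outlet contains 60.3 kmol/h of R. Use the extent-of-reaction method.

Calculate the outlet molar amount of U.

Conversion of Q: Q consumed = 2ξ₁ = 0.825 × 843.1 → ξ₁ = 347.8 kmol/h.
R balance: n_R = 0 + 2ξ₁ − 1ξ₂ = 60.3 → ξ₂ = (2·347.8 − 60.3)/1 = 635.3 kmol/h.
Outlet amounts (n = n₀ + Σ ν·ξ):
  Q: 843.1 − 2(347.8) = 147.5
  R: 0 + 2(347.8) − 1(635.3) = 60.3
  U: 0 + 3(635.3) = 1906

1910 kmol/h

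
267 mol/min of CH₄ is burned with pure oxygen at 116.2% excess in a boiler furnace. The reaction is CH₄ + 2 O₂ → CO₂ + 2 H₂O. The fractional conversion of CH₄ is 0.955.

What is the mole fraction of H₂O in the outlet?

0.359

Stoichiometric O₂ = 2 × 267 = 534 mol/min; O₂ fed = 534 × 2.162 = 1155 mol/min.
Fuel reacted = 0.955 × 267 → ξ = 255 mol/min.
Outlet (n = n₀ + ν ξ):
  CH₄: 267 − 1(255) = 12.02
  O₂: 1155 − 2(255) = 644.5
  CO₂: 0 + 1(255) = 255
  H₂O: 0 + 2(255) = 510
Total out = 1422 mol/min; y_H₂O = 510 / 1422 = 0.3588.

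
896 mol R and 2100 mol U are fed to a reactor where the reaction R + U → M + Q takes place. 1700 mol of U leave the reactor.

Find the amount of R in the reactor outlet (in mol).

For U: n = n₀ − 1ξ → 1700 = 2100 − 1ξ, giving ξ = 400 mol.
Outlet amounts (n = n₀ + ν ξ):
  R: 896 − 1(400) = 496
  U: 2100 − 1(400) = 1700
  M: 0 + 1(400) = 400
  Q: 0 + 1(400) = 400

496 mol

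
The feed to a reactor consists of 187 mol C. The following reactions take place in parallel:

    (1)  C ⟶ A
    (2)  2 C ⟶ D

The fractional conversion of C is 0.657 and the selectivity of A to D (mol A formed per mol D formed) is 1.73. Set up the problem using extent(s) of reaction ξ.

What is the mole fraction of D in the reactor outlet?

0.214

Conversion of C: C consumed = 0.657 × 187 = 122.9 mol = 1ξ₁ + 2ξ₂.
Selectivity: 1ξ₁ / (1ξ₂) = 1.73 → ξ₁ = 1.73 ξ₂.
Substitute: (1·1.73 + 2) ξ₂ = 122.9 → ξ₂ = 32.94 mol, ξ₁ = 56.98 mol.
Outlet amounts (n = n₀ + Σ ν·ξ):
  C: 187 − 1(56.98) − 2(32.94) = 64.14
  A: 0 + 1(56.98) = 56.98
  D: 0 + 1(32.94) = 32.94
Total out = 154.1 mol; y_D = 32.94 / 154.1 = 0.2138.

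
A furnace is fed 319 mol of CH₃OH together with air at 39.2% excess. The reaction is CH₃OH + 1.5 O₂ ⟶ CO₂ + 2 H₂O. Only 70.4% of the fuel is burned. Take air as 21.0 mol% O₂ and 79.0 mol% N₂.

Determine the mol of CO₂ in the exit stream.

225 mol

Stoichiometric O₂ = 1.5 × 319 = 478.5 mol; O₂ fed = 478.5 × 1.392 = 666.1 mol.
N₂ fed = 666.1 × 79/21 = 2506 mol.
Fuel reacted = 0.704 × 319 → ξ = 224.6 mol.
Outlet (n = n₀ + ν ξ):
  CH₃OH: 319 − 1(224.6) = 94.42
  O₂: 666.1 − 1.5(224.6) = 329.2
  N₂: 2506 (inert)
  CO₂: 0 + 1(224.6) = 224.6
  H₂O: 0 + 2(224.6) = 449.2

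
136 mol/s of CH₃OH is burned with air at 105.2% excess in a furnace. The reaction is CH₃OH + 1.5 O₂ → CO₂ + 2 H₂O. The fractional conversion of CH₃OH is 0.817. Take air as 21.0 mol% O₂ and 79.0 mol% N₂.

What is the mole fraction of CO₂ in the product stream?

0.0509

Stoichiometric O₂ = 1.5 × 136 = 204 mol/s; O₂ fed = 204 × 2.052 = 418.6 mol/s.
N₂ fed = 418.6 × 79/21 = 1575 mol/s.
Fuel reacted = 0.817 × 136 → ξ = 111.1 mol/s.
Outlet (n = n₀ + ν ξ):
  CH₃OH: 136 − 1(111.1) = 24.89
  O₂: 418.6 − 1.5(111.1) = 251.9
  N₂: 1575 (inert)
  CO₂: 0 + 1(111.1) = 111.1
  H₂O: 0 + 2(111.1) = 222.2
Total out = 2185 mol/s; y_CO₂ = 111.1 / 2185 = 0.05085.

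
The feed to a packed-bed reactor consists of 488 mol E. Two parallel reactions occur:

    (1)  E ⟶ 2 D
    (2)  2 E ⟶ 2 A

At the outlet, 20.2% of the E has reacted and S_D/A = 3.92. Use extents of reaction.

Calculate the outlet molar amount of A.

Conversion of E: E consumed = 0.202 × 488 = 98.58 mol = 1ξ₁ + 2ξ₂.
Selectivity: 2ξ₁ / (2ξ₂) = 3.92 → ξ₁ = 3.92 ξ₂.
Substitute: (1·3.92 + 2) ξ₂ = 98.58 → ξ₂ = 16.65 mol, ξ₁ = 65.27 mol.
Outlet amounts (n = n₀ + Σ ν·ξ):
  E: 488 − 1(65.27) − 2(16.65) = 389.4
  D: 0 + 2(65.27) = 130.5
  A: 0 + 2(16.65) = 33.3

33.3 mol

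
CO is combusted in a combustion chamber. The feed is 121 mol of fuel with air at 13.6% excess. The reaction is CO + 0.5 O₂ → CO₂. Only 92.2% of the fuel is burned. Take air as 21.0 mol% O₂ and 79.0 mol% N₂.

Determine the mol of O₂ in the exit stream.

Stoichiometric O₂ = 0.5 × 121 = 60.5 mol; O₂ fed = 60.5 × 1.136 = 68.73 mol.
N₂ fed = 68.73 × 79/21 = 258.5 mol.
Fuel reacted = 0.922 × 121 → ξ = 111.6 mol.
Outlet (n = n₀ + ν ξ):
  CO: 121 − 1(111.6) = 9.438
  O₂: 68.73 − 0.5(111.6) = 12.95
  N₂: 258.5 (inert)
  CO₂: 0 + 1(111.6) = 111.6

12.9 mol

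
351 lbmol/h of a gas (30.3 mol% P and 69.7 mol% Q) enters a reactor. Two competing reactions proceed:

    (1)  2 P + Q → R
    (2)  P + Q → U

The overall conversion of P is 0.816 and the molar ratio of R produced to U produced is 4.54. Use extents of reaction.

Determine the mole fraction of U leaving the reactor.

0.0326

Conversion of P: P consumed = 0.816 × 106.4 = 86.78 lbmol/h = 2ξ₁ + 1ξ₂.
Selectivity: 1ξ₁ / (1ξ₂) = 4.54 → ξ₁ = 4.54 ξ₂.
Substitute: (2·4.54 + 1) ξ₂ = 86.78 → ξ₂ = 8.61 lbmol/h, ξ₁ = 39.09 lbmol/h.
Outlet amounts (n = n₀ + Σ ν·ξ):
  P: 106.4 − 2(39.09) − 1(8.61) = 19.57
  Q: 244.6 − 1(39.09) − 1(8.61) = 197
  R: 0 + 1(39.09) = 39.09
  U: 0 + 1(8.61) = 8.61
Total out = 264.2 lbmol/h; y_U = 8.61 / 264.2 = 0.03259.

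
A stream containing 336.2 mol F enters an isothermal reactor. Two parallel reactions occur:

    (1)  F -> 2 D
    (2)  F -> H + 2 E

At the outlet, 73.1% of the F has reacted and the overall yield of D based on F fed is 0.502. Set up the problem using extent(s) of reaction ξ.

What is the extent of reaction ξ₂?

ξ₂ = 161 mol

Yield of D: 2ξ₁ / 336.2 = 0.502 → ξ₁ = 84.39 mol.
Conversion of F: 1ξ₁ + 1ξ₂ = 0.731 × 336.2 = 245.8 → ξ₂ = 161.4 mol.
Outlet amounts (n = n₀ + Σ ν·ξ):
  F: 336.2 − 1(84.39) − 1(161.4) = 90.44
  D: 0 + 2(84.39) = 168.8
  H: 0 + 1(161.4) = 161.4
  E: 0 + 2(161.4) = 322.8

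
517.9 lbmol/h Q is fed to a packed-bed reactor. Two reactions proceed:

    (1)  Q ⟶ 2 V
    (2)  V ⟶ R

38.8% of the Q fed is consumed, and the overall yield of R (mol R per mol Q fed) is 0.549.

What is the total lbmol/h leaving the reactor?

Conversion of Q: Q consumed = 1ξ₁ = 0.388 × 517.9 → ξ₁ = 200.9 lbmol/h.
Yield of R: 1ξ₂ / 517.9 = 0.549 → ξ₂ = 284.3 lbmol/h.
Outlet amounts (n = n₀ + Σ ν·ξ):
  Q: 517.9 − 1(200.9) = 317
  V: 0 + 2(200.9) − 1(284.3) = 117.6
  R: 0 + 1(284.3) = 284.3
Total out = 317 + 117.6 + 284.3 = 718.8 lbmol/h.

719 lbmol/h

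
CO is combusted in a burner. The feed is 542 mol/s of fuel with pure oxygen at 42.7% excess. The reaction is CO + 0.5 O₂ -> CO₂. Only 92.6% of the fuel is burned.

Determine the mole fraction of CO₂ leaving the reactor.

0.741

Stoichiometric O₂ = 0.5 × 542 = 271 mol/s; O₂ fed = 271 × 1.427 = 386.7 mol/s.
Fuel reacted = 0.926 × 542 → ξ = 501.9 mol/s.
Outlet (n = n₀ + ν ξ):
  CO: 542 − 1(501.9) = 40.11
  O₂: 386.7 − 0.5(501.9) = 135.8
  CO₂: 0 + 1(501.9) = 501.9
Total out = 677.8 mol/s; y_CO₂ = 501.9 / 677.8 = 0.7405.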